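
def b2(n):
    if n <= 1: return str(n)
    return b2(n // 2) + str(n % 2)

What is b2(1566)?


b2(1566) = b2(783) + '0'
b2(783) = b2(391) + '1'
b2(391) = b2(195) + '1'
b2(195) = b2(97) + '1'
b2(97) = b2(48) + '1'
b2(48) = b2(24) + '0'
b2(24) = b2(12) + '0'
b2(12) = b2(6) + '0'
b2(6) = b2(3) + '0'
b2(3) = b2(1) + '1'
b2(1) = '1'  (base case)
Concatenating: '1' + '1' + '0' + '0' + '0' + '0' + '1' + '1' + '1' + '1' + '0' = '11000011110'

11000011110


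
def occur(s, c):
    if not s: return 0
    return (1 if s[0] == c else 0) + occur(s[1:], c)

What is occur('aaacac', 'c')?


s[0]='a' != 'c' -> 0
s[0]='a' != 'c' -> 0
s[0]='a' != 'c' -> 0
s[0]='c' == 'c' -> 1
s[0]='a' != 'c' -> 0
s[0]='c' == 'c' -> 1
Sum: 0 + 0 + 0 + 1 + 0 + 1 = 2

2


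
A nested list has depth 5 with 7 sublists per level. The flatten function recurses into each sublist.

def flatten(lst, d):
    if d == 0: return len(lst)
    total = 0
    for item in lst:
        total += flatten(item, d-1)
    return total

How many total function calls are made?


At depth 0 (root): 1 call
At depth 1: each of 1 parents calls flatten on 7 children = 7 calls
At depth 2: each of 7 parents calls flatten on 7 children = 49 calls
At depth 3: each of 49 parents calls flatten on 7 children = 343 calls
At depth 4: each of 343 parents calls flatten on 7 children = 2401 calls
At depth 5: each of 2401 parents calls flatten on 7 children = 16807 calls
Total: 1 + 7 + 49 + 343 + 2401 + 16807 = 19608

19608


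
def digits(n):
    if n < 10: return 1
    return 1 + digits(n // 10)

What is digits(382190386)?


digits(382190386) = 1 + digits(38219038)
digits(38219038) = 1 + digits(3821903)
digits(3821903) = 1 + digits(382190)
digits(382190) = 1 + digits(38219)
digits(38219) = 1 + digits(3821)
digits(3821) = 1 + digits(382)
digits(382) = 1 + digits(38)
digits(38) = 1 + digits(3)
digits(3) = 1  (base case: 3 < 10)
Unwinding: 1 + 1 + 1 + 1 + 1 + 1 + 1 + 1 + 1 = 9

9


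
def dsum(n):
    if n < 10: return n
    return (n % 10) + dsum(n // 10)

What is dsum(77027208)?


dsum(77027208) = 8 + dsum(7702720)
dsum(7702720) = 0 + dsum(770272)
dsum(770272) = 2 + dsum(77027)
dsum(77027) = 7 + dsum(7702)
dsum(7702) = 2 + dsum(770)
dsum(770) = 0 + dsum(77)
dsum(77) = 7 + dsum(7)
dsum(7) = 7  (base case)
Total: 8 + 0 + 2 + 7 + 2 + 0 + 7 + 7 = 33

33


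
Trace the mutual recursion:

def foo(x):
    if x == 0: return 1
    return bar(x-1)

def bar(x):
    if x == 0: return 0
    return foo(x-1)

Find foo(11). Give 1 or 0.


foo(11) = bar(10)
bar(10) = foo(9)
foo(9) = bar(8)
bar(8) = foo(7)
foo(7) = bar(6)
bar(6) = foo(5)
foo(5) = bar(4)
bar(4) = foo(3)
foo(3) = bar(2)
bar(2) = foo(1)
foo(1) = bar(0)
bar(0) = 0  (base case)
Result: 0

0


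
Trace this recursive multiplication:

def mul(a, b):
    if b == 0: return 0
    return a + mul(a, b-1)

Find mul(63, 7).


mul(63, 7) = 63 + mul(63, 6)
mul(63, 6) = 63 + mul(63, 5)
mul(63, 5) = 63 + mul(63, 4)
mul(63, 4) = 63 + mul(63, 3)
mul(63, 3) = 63 + mul(63, 2)
mul(63, 2) = 63 + mul(63, 1)
mul(63, 1) = 63 + mul(63, 0)
mul(63, 0) = 0  (base case)
Total: 63 + 63 + 63 + 63 + 63 + 63 + 63 + 0 = 441

441


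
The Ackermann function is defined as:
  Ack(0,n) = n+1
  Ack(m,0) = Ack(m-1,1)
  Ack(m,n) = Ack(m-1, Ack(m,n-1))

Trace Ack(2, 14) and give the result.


Ack(2, 14) = Ack(1, Ack(2, 13))
  Ack(2, 13) = Ack(1, Ack(2, 12))
    Ack(2, 12) = Ack(1, Ack(2, 11))
      Ack(2, 11) = Ack(1, Ack(2, 10))
        Ack(2, 10) = Ack(1, Ack(2, 9))
          Ack(2, 9) = Ack(1, Ack(2, 8))
          Ack(2, 8) = Ack(1, Ack(2, 7))
          Ack(2, 7) = Ack(1, Ack(2, 6))
          Ack(2, 6) = Ack(1, Ack(2, 5))
          Ack(2, 5) = Ack(1, Ack(2, 4))
          Ack(2, 4) = Ack(1, Ack(2, 3))
          Ack(2, 3) = Ack(1, Ack(2, 2))
          Ack(2, 2) = Ack(1, Ack(2, 1))
          Ack(2, 1) = Ack(1, Ack(2, 0))
          Ack(2, 0) = Ack(1, 1)
          Ack(1, 1) = Ack(0, Ack(1, 0))
          Ack(1, 0) = Ack(0, 1)
          Ack(0, 1) = 2
            = Ack(0, 2)
          Ack(0, 2) = 3
            = Ack(1, 3)
          Ack(1, 3) = Ack(0, Ack(1, 2))
          Ack(1, 2) = Ack(0, Ack(1, 1))
          Ack(1, 1) = Ack(0, Ack(1, 0))
          Ack(1, 0) = Ack(0, 1)
... (trace truncated)
Result: Ack(2, 14) = 31

31


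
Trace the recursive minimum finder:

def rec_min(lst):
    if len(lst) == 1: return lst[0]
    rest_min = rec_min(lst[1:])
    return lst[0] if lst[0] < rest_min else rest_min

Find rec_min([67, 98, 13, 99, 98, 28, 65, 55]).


rec_min([67, 98, 13, 99, 98, 28, 65, 55]): compare 67 with rec_min([98, 13, 99, 98, 28, 65, 55])
rec_min([98, 13, 99, 98, 28, 65, 55]): compare 98 with rec_min([13, 99, 98, 28, 65, 55])
rec_min([13, 99, 98, 28, 65, 55]): compare 13 with rec_min([99, 98, 28, 65, 55])
rec_min([99, 98, 28, 65, 55]): compare 99 with rec_min([98, 28, 65, 55])
rec_min([98, 28, 65, 55]): compare 98 with rec_min([28, 65, 55])
rec_min([28, 65, 55]): compare 28 with rec_min([65, 55])
rec_min([65, 55]): compare 65 with rec_min([55])
rec_min([55]) = 55  (base case)
Compare 65 with 55 -> 55
Compare 28 with 55 -> 28
Compare 98 with 28 -> 28
Compare 99 with 28 -> 28
Compare 13 with 28 -> 13
Compare 98 with 13 -> 13
Compare 67 with 13 -> 13

13


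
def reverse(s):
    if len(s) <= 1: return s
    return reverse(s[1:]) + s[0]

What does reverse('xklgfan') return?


reverse('xklgfan') = reverse('klgfan') + 'x'
reverse('klgfan') = reverse('lgfan') + 'k'
reverse('lgfan') = reverse('gfan') + 'l'
reverse('gfan') = reverse('fan') + 'g'
reverse('fan') = reverse('an') + 'f'
reverse('an') = reverse('n') + 'a'
reverse('n') = 'n'  (base case)
Concatenating: 'n' + 'a' + 'f' + 'g' + 'l' + 'k' + 'x' = 'nafglkx'

nafglkx


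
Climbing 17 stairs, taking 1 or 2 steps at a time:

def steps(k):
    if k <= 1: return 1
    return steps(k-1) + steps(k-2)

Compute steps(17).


Building up from base cases:
steps(0) = 1
steps(1) = 1
steps(2) = steps(1) + steps(0) = 1 + 1 = 2
steps(3) = steps(2) + steps(1) = 2 + 1 = 3
steps(4) = steps(3) + steps(2) = 3 + 2 = 5
steps(5) = steps(4) + steps(3) = 5 + 3 = 8
steps(6) = steps(5) + steps(4) = 8 + 5 = 13
steps(7) = steps(6) + steps(5) = 13 + 8 = 21
steps(8) = steps(7) + steps(6) = 21 + 13 = 34
steps(9) = steps(8) + steps(7) = 34 + 21 = 55
steps(10) = steps(9) + steps(8) = 55 + 34 = 89
steps(11) = steps(10) + steps(9) = 89 + 55 = 144
steps(12) = steps(11) + steps(10) = 144 + 89 = 233
steps(13) = steps(12) + steps(11) = 233 + 144 = 377
steps(14) = steps(13) + steps(12) = 377 + 233 = 610
steps(15) = steps(14) + steps(13) = 610 + 377 = 987
steps(16) = steps(15) + steps(14) = 987 + 610 = 1597
steps(17) = steps(16) + steps(15) = 1597 + 987 = 2584

2584


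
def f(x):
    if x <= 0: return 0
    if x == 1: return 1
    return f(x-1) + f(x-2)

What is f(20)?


Computing f(20) bottom-up:
f(0) = 0
f(1) = 1
f(2) = f(1) + f(0) = 1 + 0 = 1
f(3) = f(2) + f(1) = 1 + 1 = 2
f(4) = f(3) + f(2) = 2 + 1 = 3
f(5) = f(4) + f(3) = 3 + 2 = 5
f(6) = f(5) + f(4) = 5 + 3 = 8
f(7) = f(6) + f(5) = 8 + 5 = 13
f(8) = f(7) + f(6) = 13 + 8 = 21
f(9) = f(8) + f(7) = 21 + 13 = 34
f(10) = f(9) + f(8) = 34 + 21 = 55
f(11) = f(10) + f(9) = 55 + 34 = 89
f(12) = f(11) + f(10) = 89 + 55 = 144
f(13) = f(12) + f(11) = 144 + 89 = 233
f(14) = f(13) + f(12) = 233 + 144 = 377
f(15) = f(14) + f(13) = 377 + 233 = 610
f(16) = f(15) + f(14) = 610 + 377 = 987
f(17) = f(16) + f(15) = 987 + 610 = 1597
f(18) = f(17) + f(16) = 1597 + 987 = 2584
f(19) = f(18) + f(17) = 2584 + 1597 = 4181
f(20) = f(19) + f(18) = 4181 + 2584 = 6765

6765


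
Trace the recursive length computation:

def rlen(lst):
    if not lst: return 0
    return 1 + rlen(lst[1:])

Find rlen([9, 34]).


rlen([9, 34]) = 1 + rlen([34])
rlen([34]) = 1 + rlen([])
rlen([]) = 0  (base case)
Unwinding: 1 + 1 + 0 = 2

2


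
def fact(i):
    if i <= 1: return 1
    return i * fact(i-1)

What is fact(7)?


fact(7)
= 7 * fact(6)
= 7 * 6 * fact(5)
= 7 * 6 * 5 * fact(4)
= 7 * 6 * 5 * 4 * fact(3)
= 7 * 6 * 5 * 4 * 3 * fact(2)
= 7 * 6 * 5 * 4 * 3 * 2 * fact(1)
= 7 * 6 * 5 * 4 * 3 * 2 * 1
= 5040

5040


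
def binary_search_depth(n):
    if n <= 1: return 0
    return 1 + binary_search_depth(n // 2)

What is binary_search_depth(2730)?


2730 / 2 = 1365
1365 / 2 = 682
682 / 2 = 341
341 / 2 = 170
170 / 2 = 85
85 / 2 = 42
42 / 2 = 21
21 / 2 = 10
10 / 2 = 5
5 / 2 = 2
2 / 2 = 1
Reached 1 after 11 halvings

11


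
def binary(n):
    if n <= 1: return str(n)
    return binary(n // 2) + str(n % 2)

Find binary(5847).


binary(5847) = binary(2923) + '1'
binary(2923) = binary(1461) + '1'
binary(1461) = binary(730) + '1'
binary(730) = binary(365) + '0'
binary(365) = binary(182) + '1'
binary(182) = binary(91) + '0'
binary(91) = binary(45) + '1'
binary(45) = binary(22) + '1'
binary(22) = binary(11) + '0'
binary(11) = binary(5) + '1'
binary(5) = binary(2) + '1'
binary(2) = binary(1) + '0'
binary(1) = '1'  (base case)
Concatenating: '1' + '0' + '1' + '1' + '0' + '1' + '1' + '0' + '1' + '0' + '1' + '1' + '1' = '1011011010111'

1011011010111


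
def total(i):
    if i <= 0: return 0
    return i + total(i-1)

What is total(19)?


total(19)
= 19 + 18 + 17 + 16 + 15 + 14 + 13 + 12 + 11 + 10 + 9 + 8 + 7 + 6 + 5 + 4 + 3 + 2 + 1 + total(0)
= 19 + 18 + 17 + 16 + 15 + 14 + 13 + 12 + 11 + 10 + 9 + 8 + 7 + 6 + 5 + 4 + 3 + 2 + 1 + 0
= 190

190


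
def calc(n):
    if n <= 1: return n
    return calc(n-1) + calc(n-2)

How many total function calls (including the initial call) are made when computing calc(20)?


Let C(n) = total calls for calc(n)
C(0) = 1, C(1) = 1
C(2) = 1 + C(1) + C(0) = 1 + 1 + 1 = 3
C(3) = 1 + C(2) + C(1) = 1 + 3 + 1 = 5
C(4) = 1 + C(3) + C(2) = 1 + 5 + 3 = 9
C(5) = 1 + C(4) + C(3) = 1 + 9 + 5 = 15
C(6) = 1 + C(5) + C(4) = 1 + 15 + 9 = 25
C(7) = 1 + C(6) + C(5) = 1 + 25 + 15 = 41
C(8) = 1 + C(7) + C(6) = 1 + 41 + 25 = 67
C(9) = 1 + C(8) + C(7) = 1 + 67 + 41 = 109
C(10) = 1 + C(9) + C(8) = 1 + 109 + 67 = 177
C(11) = 1 + C(10) + C(9) = 1 + 177 + 109 = 287
C(12) = 1 + C(11) + C(10) = 1 + 287 + 177 = 465
C(13) = 1 + C(12) + C(11) = 1 + 465 + 287 = 753
C(14) = 1 + C(13) + C(12) = 1 + 753 + 465 = 1219
C(15) = 1 + C(14) + C(13) = 1 + 1219 + 753 = 1973
C(16) = 1 + C(15) + C(14) = 1 + 1973 + 1219 = 3193
C(17) = 1 + C(16) + C(15) = 1 + 3193 + 1973 = 5167
C(18) = 1 + C(17) + C(16) = 1 + 5167 + 3193 = 8361
C(19) = 1 + C(18) + C(17) = 1 + 8361 + 5167 = 13529
C(20) = 1 + C(19) + C(18) = 1 + 13529 + 8361 = 21891

21891


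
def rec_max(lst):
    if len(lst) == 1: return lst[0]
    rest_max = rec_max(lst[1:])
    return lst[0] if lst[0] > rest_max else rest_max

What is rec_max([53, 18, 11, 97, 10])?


rec_max([53, 18, 11, 97, 10]): compare 53 with rec_max([18, 11, 97, 10])
rec_max([18, 11, 97, 10]): compare 18 with rec_max([11, 97, 10])
rec_max([11, 97, 10]): compare 11 with rec_max([97, 10])
rec_max([97, 10]): compare 97 with rec_max([10])
rec_max([10]) = 10  (base case)
Compare 97 with 10 -> 97
Compare 11 with 97 -> 97
Compare 18 with 97 -> 97
Compare 53 with 97 -> 97

97


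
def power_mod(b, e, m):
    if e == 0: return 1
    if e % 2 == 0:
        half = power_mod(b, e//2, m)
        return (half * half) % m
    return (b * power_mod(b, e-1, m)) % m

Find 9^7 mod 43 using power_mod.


power_mod(9, 7, 43): e is odd, compute power_mod(9, 6, 43)
  power_mod(9, 6, 43): e is even, compute power_mod(9, 3, 43)
    power_mod(9, 3, 43): e is odd, compute power_mod(9, 2, 43)
      power_mod(9, 2, 43): e is even, compute power_mod(9, 1, 43)
        power_mod(9, 1, 43): e is odd, compute power_mod(9, 0, 43)
          power_mod(9, 0, 43) = 1
        (9 * 1) % 43 = 9
      half=9, (9*9) % 43 = 38
    (9 * 38) % 43 = 41
  half=41, (41*41) % 43 = 4
(9 * 4) % 43 = 36

36


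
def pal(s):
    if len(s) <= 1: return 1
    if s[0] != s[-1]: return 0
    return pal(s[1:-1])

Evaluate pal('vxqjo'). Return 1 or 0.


pal('vxqjo'): s[0]='v' != s[-1]='o' -> return 0
Result: 0 (not a palindrome)

0


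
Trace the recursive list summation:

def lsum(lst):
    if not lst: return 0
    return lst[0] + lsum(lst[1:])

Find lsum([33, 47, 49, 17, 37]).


lsum([33, 47, 49, 17, 37]) = 33 + lsum([47, 49, 17, 37])
lsum([47, 49, 17, 37]) = 47 + lsum([49, 17, 37])
lsum([49, 17, 37]) = 49 + lsum([17, 37])
lsum([17, 37]) = 17 + lsum([37])
lsum([37]) = 37 + lsum([])
lsum([]) = 0  (base case)
Total: 33 + 47 + 49 + 17 + 37 + 0 = 183

183


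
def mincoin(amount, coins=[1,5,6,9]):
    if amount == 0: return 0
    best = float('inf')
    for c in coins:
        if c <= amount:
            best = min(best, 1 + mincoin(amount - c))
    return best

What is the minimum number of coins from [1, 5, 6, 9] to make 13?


Building up with DP:
mincoin(0) = 0
mincoin(1) = min(1+mincoin(0)=1+0=1) = 1
mincoin(2) = min(1+mincoin(1)=1+1=2) = 2
mincoin(3) = min(1+mincoin(2)=1+2=3) = 3
mincoin(4) = min(1+mincoin(3)=1+3=4) = 4
mincoin(5) = min(1+mincoin(4)=1+4=5, 1+mincoin(0)=1+0=1) = 1
mincoin(6) = min(1+mincoin(5)=1+1=2, 1+mincoin(1)=1+1=2, 1+mincoin(0)=1+0=1) = 1
mincoin(7) = min(1+mincoin(6)=1+1=2, 1+mincoin(2)=1+2=3, 1+mincoin(1)=1+1=2) = 2
mincoin(8) = min(1+mincoin(7)=1+2=3, 1+mincoin(3)=1+3=4, 1+mincoin(2)=1+2=3) = 3
mincoin(9) = min(1+mincoin(8)=1+3=4, 1+mincoin(4)=1+4=5, 1+mincoin(3)=1+3=4, 1+mincoin(0)=1+0=1) = 1
mincoin(10) = min(1+mincoin(9)=1+1=2, 1+mincoin(5)=1+1=2, 1+mincoin(4)=1+4=5, 1+mincoin(1)=1+1=2) = 2
mincoin(11) = min(1+mincoin(10)=1+2=3, 1+mincoin(6)=1+1=2, 1+mincoin(5)=1+1=2, 1+mincoin(2)=1+2=3) = 2
mincoin(12) = min(1+mincoin(11)=1+2=3, 1+mincoin(7)=1+2=3, 1+mincoin(6)=1+1=2, 1+mincoin(3)=1+3=4) = 2
mincoin(13) = min(1+mincoin(12)=1+2=3, 1+mincoin(8)=1+3=4, 1+mincoin(7)=1+2=3, 1+mincoin(4)=1+4=5) = 3

3


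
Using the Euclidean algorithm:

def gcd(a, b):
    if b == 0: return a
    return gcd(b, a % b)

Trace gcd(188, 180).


gcd(188, 180) = gcd(180, 8)
gcd(180, 8) = gcd(8, 4)
gcd(8, 4) = gcd(4, 0)
gcd(4, 0) = 4  (base case)

4


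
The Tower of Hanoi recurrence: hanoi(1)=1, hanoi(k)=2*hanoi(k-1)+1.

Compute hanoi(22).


hanoi(22) = 2 * hanoi(21) + 1
hanoi(21) = 2 * hanoi(20) + 1
hanoi(20) = 2 * hanoi(19) + 1
hanoi(19) = 2 * hanoi(18) + 1
hanoi(18) = 2 * hanoi(17) + 1
hanoi(17) = 2 * hanoi(16) + 1
hanoi(16) = 2 * hanoi(15) + 1
hanoi(15) = 2 * hanoi(14) + 1
hanoi(14) = 2 * hanoi(13) + 1
hanoi(13) = 2 * hanoi(12) + 1
hanoi(12) = 2 * hanoi(11) + 1
hanoi(11) = 2 * hanoi(10) + 1
hanoi(10) = 2 * hanoi(9) + 1
hanoi(9) = 2 * hanoi(8) + 1
hanoi(8) = 2 * hanoi(7) + 1
hanoi(7) = 2 * hanoi(6) + 1
hanoi(6) = 2 * hanoi(5) + 1
hanoi(5) = 2 * hanoi(4) + 1
hanoi(4) = 2 * hanoi(3) + 1
hanoi(3) = 2 * hanoi(2) + 1
hanoi(2) = 2 * hanoi(1) + 1
hanoi(1) = 1  (base case)
hanoi(2) = 2 * 1 + 1 = 3
hanoi(3) = 2 * 3 + 1 = 7
hanoi(4) = 2 * 7 + 1 = 15
hanoi(5) = 2 * 15 + 1 = 31
hanoi(6) = 2 * 31 + 1 = 63
hanoi(7) = 2 * 63 + 1 = 127
hanoi(8) = 2 * 127 + 1 = 255
hanoi(9) = 2 * 255 + 1 = 511
hanoi(10) = 2 * 511 + 1 = 1023
hanoi(11) = 2 * 1023 + 1 = 2047
hanoi(12) = 2 * 2047 + 1 = 4095
hanoi(13) = 2 * 4095 + 1 = 8191
hanoi(14) = 2 * 8191 + 1 = 16383
hanoi(15) = 2 * 16383 + 1 = 32767
hanoi(16) = 2 * 32767 + 1 = 65535
hanoi(17) = 2 * 65535 + 1 = 131071
hanoi(18) = 2 * 131071 + 1 = 262143
hanoi(19) = 2 * 262143 + 1 = 524287
hanoi(20) = 2 * 524287 + 1 = 1048575
hanoi(21) = 2 * 1048575 + 1 = 2097151
hanoi(22) = 2 * 2097151 + 1 = 4194303

4194303


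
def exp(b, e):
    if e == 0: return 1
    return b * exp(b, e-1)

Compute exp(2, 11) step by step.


exp(2, 11)
= 2 * exp(2, 10)
= 2 * 2 * exp(2, 9)
= 2 * 2 * 2 * exp(2, 8)
= 2 * 2 * 2 * 2 * exp(2, 7)
= 2 * 2 * 2 * 2 * 2 * exp(2, 6)
= 2 * 2 * 2 * 2 * 2 * 2 * exp(2, 5)
= 2 * 2 * 2 * 2 * 2 * 2 * 2 * exp(2, 4)
= 2 * 2 * 2 * 2 * 2 * 2 * 2 * 2 * exp(2, 3)
= 2 * 2 * 2 * 2 * 2 * 2 * 2 * 2 * 2 * exp(2, 2)
= 2 * 2 * 2 * 2 * 2 * 2 * 2 * 2 * 2 * 2 * exp(2, 1)
= 2 * 2 * 2 * 2 * 2 * 2 * 2 * 2 * 2 * 2 * 2 * exp(2, 0)
= 2 * 2 * 2 * 2 * 2 * 2 * 2 * 2 * 2 * 2 * 2 * 1
= 2048

2048


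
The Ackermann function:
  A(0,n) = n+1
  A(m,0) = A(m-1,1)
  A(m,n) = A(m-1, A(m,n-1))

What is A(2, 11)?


A(2, 11) = A(1, A(2, 10))
  A(2, 10) = A(1, A(2, 9))
    A(2, 9) = A(1, A(2, 8))
      A(2, 8) = A(1, A(2, 7))
        A(2, 7) = A(1, A(2, 6))
          A(2, 6) = A(1, A(2, 5))
          A(2, 5) = A(1, A(2, 4))
          A(2, 4) = A(1, A(2, 3))
          A(2, 3) = A(1, A(2, 2))
          A(2, 2) = A(1, A(2, 1))
          A(2, 1) = A(1, A(2, 0))
          A(2, 0) = A(1, 1)
          A(1, 1) = A(0, A(1, 0))
          A(1, 0) = A(0, 1)
          A(0, 1) = 2
            = A(0, 2)
          A(0, 2) = 3
            = A(1, 3)
          A(1, 3) = A(0, A(1, 2))
          A(1, 2) = A(0, A(1, 1))
          A(1, 1) = A(0, A(1, 0))
          A(1, 0) = A(0, 1)
          A(0, 1) = 2
            = A(0, 2)
          A(0, 2) = 3
... (trace truncated)
Result: A(2, 11) = 25

25


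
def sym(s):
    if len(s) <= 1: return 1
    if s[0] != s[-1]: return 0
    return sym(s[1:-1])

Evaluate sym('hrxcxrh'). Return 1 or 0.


sym('hrxcxrh'): s[0]='h' == s[-1]='h' -> check sym('rxcxr')
sym('rxcxr'): s[0]='r' == s[-1]='r' -> check sym('xcx')
sym('xcx'): s[0]='x' == s[-1]='x' -> check sym('c')
sym('c'): len <= 1 -> return 1  (base case)
Result: 1 (palindrome)

1


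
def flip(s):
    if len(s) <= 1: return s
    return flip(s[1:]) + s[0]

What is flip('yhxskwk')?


flip('yhxskwk') = flip('hxskwk') + 'y'
flip('hxskwk') = flip('xskwk') + 'h'
flip('xskwk') = flip('skwk') + 'x'
flip('skwk') = flip('kwk') + 's'
flip('kwk') = flip('wk') + 'k'
flip('wk') = flip('k') + 'w'
flip('k') = 'k'  (base case)
Concatenating: 'k' + 'w' + 'k' + 's' + 'x' + 'h' + 'y' = 'kwksxhy'

kwksxhy


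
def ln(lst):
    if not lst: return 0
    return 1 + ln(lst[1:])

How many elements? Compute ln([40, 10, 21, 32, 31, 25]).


ln([40, 10, 21, 32, 31, 25]) = 1 + ln([10, 21, 32, 31, 25])
ln([10, 21, 32, 31, 25]) = 1 + ln([21, 32, 31, 25])
ln([21, 32, 31, 25]) = 1 + ln([32, 31, 25])
ln([32, 31, 25]) = 1 + ln([31, 25])
ln([31, 25]) = 1 + ln([25])
ln([25]) = 1 + ln([])
ln([]) = 0  (base case)
Unwinding: 1 + 1 + 1 + 1 + 1 + 1 + 0 = 6

6


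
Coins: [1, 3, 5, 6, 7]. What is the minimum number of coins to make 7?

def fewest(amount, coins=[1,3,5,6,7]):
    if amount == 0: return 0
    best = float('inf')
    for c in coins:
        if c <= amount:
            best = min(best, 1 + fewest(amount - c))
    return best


Building up with DP:
fewest(0) = 0
fewest(1) = min(1+fewest(0)=1+0=1) = 1
fewest(2) = min(1+fewest(1)=1+1=2) = 2
fewest(3) = min(1+fewest(2)=1+2=3, 1+fewest(0)=1+0=1) = 1
fewest(4) = min(1+fewest(3)=1+1=2, 1+fewest(1)=1+1=2) = 2
fewest(5) = min(1+fewest(4)=1+2=3, 1+fewest(2)=1+2=3, 1+fewest(0)=1+0=1) = 1
fewest(6) = min(1+fewest(5)=1+1=2, 1+fewest(3)=1+1=2, 1+fewest(1)=1+1=2, 1+fewest(0)=1+0=1) = 1
fewest(7) = min(1+fewest(6)=1+1=2, 1+fewest(4)=1+2=3, 1+fewest(2)=1+2=3, 1+fewest(1)=1+1=2, 1+fewest(0)=1+0=1) = 1

1


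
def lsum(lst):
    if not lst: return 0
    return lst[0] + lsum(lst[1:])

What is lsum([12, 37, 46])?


lsum([12, 37, 46]) = 12 + lsum([37, 46])
lsum([37, 46]) = 37 + lsum([46])
lsum([46]) = 46 + lsum([])
lsum([]) = 0  (base case)
Total: 12 + 37 + 46 + 0 = 95

95


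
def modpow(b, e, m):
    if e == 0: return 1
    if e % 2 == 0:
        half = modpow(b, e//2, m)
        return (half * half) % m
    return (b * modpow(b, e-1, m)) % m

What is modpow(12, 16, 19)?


modpow(12, 16, 19): e is even, compute modpow(12, 8, 19)
  modpow(12, 8, 19): e is even, compute modpow(12, 4, 19)
    modpow(12, 4, 19): e is even, compute modpow(12, 2, 19)
      modpow(12, 2, 19): e is even, compute modpow(12, 1, 19)
        modpow(12, 1, 19): e is odd, compute modpow(12, 0, 19)
          modpow(12, 0, 19) = 1
        (12 * 1) % 19 = 12
      half=12, (12*12) % 19 = 11
    half=11, (11*11) % 19 = 7
  half=7, (7*7) % 19 = 11
half=11, (11*11) % 19 = 7

7


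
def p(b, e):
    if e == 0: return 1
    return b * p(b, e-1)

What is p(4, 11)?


p(4, 11)
= 4 * p(4, 10)
= 4 * 4 * p(4, 9)
= 4 * 4 * 4 * p(4, 8)
= 4 * 4 * 4 * 4 * p(4, 7)
= 4 * 4 * 4 * 4 * 4 * p(4, 6)
= 4 * 4 * 4 * 4 * 4 * 4 * p(4, 5)
= 4 * 4 * 4 * 4 * 4 * 4 * 4 * p(4, 4)
= 4 * 4 * 4 * 4 * 4 * 4 * 4 * 4 * p(4, 3)
= 4 * 4 * 4 * 4 * 4 * 4 * 4 * 4 * 4 * p(4, 2)
= 4 * 4 * 4 * 4 * 4 * 4 * 4 * 4 * 4 * 4 * p(4, 1)
= 4 * 4 * 4 * 4 * 4 * 4 * 4 * 4 * 4 * 4 * 4 * p(4, 0)
= 4 * 4 * 4 * 4 * 4 * 4 * 4 * 4 * 4 * 4 * 4 * 1
= 4194304

4194304


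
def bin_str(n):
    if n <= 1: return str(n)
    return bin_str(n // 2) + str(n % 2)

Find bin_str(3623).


bin_str(3623) = bin_str(1811) + '1'
bin_str(1811) = bin_str(905) + '1'
bin_str(905) = bin_str(452) + '1'
bin_str(452) = bin_str(226) + '0'
bin_str(226) = bin_str(113) + '0'
bin_str(113) = bin_str(56) + '1'
bin_str(56) = bin_str(28) + '0'
bin_str(28) = bin_str(14) + '0'
bin_str(14) = bin_str(7) + '0'
bin_str(7) = bin_str(3) + '1'
bin_str(3) = bin_str(1) + '1'
bin_str(1) = '1'  (base case)
Concatenating: '1' + '1' + '1' + '0' + '0' + '0' + '1' + '0' + '0' + '1' + '1' + '1' = '111000100111'

111000100111


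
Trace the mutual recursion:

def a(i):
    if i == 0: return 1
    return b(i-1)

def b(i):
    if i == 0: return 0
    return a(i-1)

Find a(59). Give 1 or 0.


a(59) = b(58)
b(58) = a(57)
a(57) = b(56)
b(56) = a(55)
a(55) = b(54)
b(54) = a(53)
a(53) = b(52)
b(52) = a(51)
a(51) = b(50)
b(50) = a(49)
a(49) = b(48)
b(48) = a(47)
a(47) = b(46)
b(46) = a(45)
a(45) = b(44)
b(44) = a(43)
a(43) = b(42)
b(42) = a(41)
a(41) = b(40)
b(40) = a(39)
a(39) = b(38)
b(38) = a(37)
a(37) = b(36)
b(36) = a(35)
a(35) = b(34)
b(34) = a(33)
a(33) = b(32)
b(32) = a(31)
a(31) = b(30)
b(30) = a(29)
a(29) = b(28)
b(28) = a(27)
a(27) = b(26)
b(26) = a(25)
a(25) = b(24)
b(24) = a(23)
a(23) = b(22)
b(22) = a(21)
a(21) = b(20)
b(20) = a(19)
a(19) = b(18)
b(18) = a(17)
a(17) = b(16)
b(16) = a(15)
a(15) = b(14)
b(14) = a(13)
a(13) = b(12)
b(12) = a(11)
a(11) = b(10)
b(10) = a(9)
a(9) = b(8)
b(8) = a(7)
a(7) = b(6)
b(6) = a(5)
a(5) = b(4)
b(4) = a(3)
a(3) = b(2)
b(2) = a(1)
a(1) = b(0)
b(0) = 0  (base case)
Result: 0

0


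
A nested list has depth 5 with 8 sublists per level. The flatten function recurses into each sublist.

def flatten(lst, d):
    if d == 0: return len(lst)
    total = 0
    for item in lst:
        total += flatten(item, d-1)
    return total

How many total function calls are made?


At depth 0 (root): 1 call
At depth 1: each of 1 parents calls flatten on 8 children = 8 calls
At depth 2: each of 8 parents calls flatten on 8 children = 64 calls
At depth 3: each of 64 parents calls flatten on 8 children = 512 calls
At depth 4: each of 512 parents calls flatten on 8 children = 4096 calls
At depth 5: each of 4096 parents calls flatten on 8 children = 32768 calls
Total: 1 + 8 + 64 + 512 + 4096 + 32768 = 37449

37449


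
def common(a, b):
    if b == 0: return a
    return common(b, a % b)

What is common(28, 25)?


common(28, 25) = common(25, 3)
common(25, 3) = common(3, 1)
common(3, 1) = common(1, 0)
common(1, 0) = 1  (base case)

1


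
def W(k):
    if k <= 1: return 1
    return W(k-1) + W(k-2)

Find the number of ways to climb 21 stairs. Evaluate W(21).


Building up from base cases:
W(0) = 1
W(1) = 1
W(2) = W(1) + W(0) = 1 + 1 = 2
W(3) = W(2) + W(1) = 2 + 1 = 3
W(4) = W(3) + W(2) = 3 + 2 = 5
W(5) = W(4) + W(3) = 5 + 3 = 8
W(6) = W(5) + W(4) = 8 + 5 = 13
W(7) = W(6) + W(5) = 13 + 8 = 21
W(8) = W(7) + W(6) = 21 + 13 = 34
W(9) = W(8) + W(7) = 34 + 21 = 55
W(10) = W(9) + W(8) = 55 + 34 = 89
W(11) = W(10) + W(9) = 89 + 55 = 144
W(12) = W(11) + W(10) = 144 + 89 = 233
W(13) = W(12) + W(11) = 233 + 144 = 377
W(14) = W(13) + W(12) = 377 + 233 = 610
W(15) = W(14) + W(13) = 610 + 377 = 987
W(16) = W(15) + W(14) = 987 + 610 = 1597
W(17) = W(16) + W(15) = 1597 + 987 = 2584
W(18) = W(17) + W(16) = 2584 + 1597 = 4181
W(19) = W(18) + W(17) = 4181 + 2584 = 6765
W(20) = W(19) + W(18) = 6765 + 4181 = 10946
W(21) = W(20) + W(19) = 10946 + 6765 = 17711

17711


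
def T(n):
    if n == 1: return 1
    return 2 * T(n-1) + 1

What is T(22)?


T(22) = 2 * T(21) + 1
T(21) = 2 * T(20) + 1
T(20) = 2 * T(19) + 1
T(19) = 2 * T(18) + 1
T(18) = 2 * T(17) + 1
T(17) = 2 * T(16) + 1
T(16) = 2 * T(15) + 1
T(15) = 2 * T(14) + 1
T(14) = 2 * T(13) + 1
T(13) = 2 * T(12) + 1
T(12) = 2 * T(11) + 1
T(11) = 2 * T(10) + 1
T(10) = 2 * T(9) + 1
T(9) = 2 * T(8) + 1
T(8) = 2 * T(7) + 1
T(7) = 2 * T(6) + 1
T(6) = 2 * T(5) + 1
T(5) = 2 * T(4) + 1
T(4) = 2 * T(3) + 1
T(3) = 2 * T(2) + 1
T(2) = 2 * T(1) + 1
T(1) = 1  (base case)
T(2) = 2 * 1 + 1 = 3
T(3) = 2 * 3 + 1 = 7
T(4) = 2 * 7 + 1 = 15
T(5) = 2 * 15 + 1 = 31
T(6) = 2 * 31 + 1 = 63
T(7) = 2 * 63 + 1 = 127
T(8) = 2 * 127 + 1 = 255
T(9) = 2 * 255 + 1 = 511
T(10) = 2 * 511 + 1 = 1023
T(11) = 2 * 1023 + 1 = 2047
T(12) = 2 * 2047 + 1 = 4095
T(13) = 2 * 4095 + 1 = 8191
T(14) = 2 * 8191 + 1 = 16383
T(15) = 2 * 16383 + 1 = 32767
T(16) = 2 * 32767 + 1 = 65535
T(17) = 2 * 65535 + 1 = 131071
T(18) = 2 * 131071 + 1 = 262143
T(19) = 2 * 262143 + 1 = 524287
T(20) = 2 * 524287 + 1 = 1048575
T(21) = 2 * 1048575 + 1 = 2097151
T(22) = 2 * 2097151 + 1 = 4194303

4194303


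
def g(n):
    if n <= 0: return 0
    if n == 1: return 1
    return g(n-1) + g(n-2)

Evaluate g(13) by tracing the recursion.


Computing g(13) bottom-up:
g(0) = 0
g(1) = 1
g(2) = g(1) + g(0) = 1 + 0 = 1
g(3) = g(2) + g(1) = 1 + 1 = 2
g(4) = g(3) + g(2) = 2 + 1 = 3
g(5) = g(4) + g(3) = 3 + 2 = 5
g(6) = g(5) + g(4) = 5 + 3 = 8
g(7) = g(6) + g(5) = 8 + 5 = 13
g(8) = g(7) + g(6) = 13 + 8 = 21
g(9) = g(8) + g(7) = 21 + 13 = 34
g(10) = g(9) + g(8) = 34 + 21 = 55
g(11) = g(10) + g(9) = 55 + 34 = 89
g(12) = g(11) + g(10) = 89 + 55 = 144
g(13) = g(12) + g(11) = 144 + 89 = 233

233


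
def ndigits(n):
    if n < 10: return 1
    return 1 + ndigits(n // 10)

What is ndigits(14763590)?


ndigits(14763590) = 1 + ndigits(1476359)
ndigits(1476359) = 1 + ndigits(147635)
ndigits(147635) = 1 + ndigits(14763)
ndigits(14763) = 1 + ndigits(1476)
ndigits(1476) = 1 + ndigits(147)
ndigits(147) = 1 + ndigits(14)
ndigits(14) = 1 + ndigits(1)
ndigits(1) = 1  (base case: 1 < 10)
Unwinding: 1 + 1 + 1 + 1 + 1 + 1 + 1 + 1 = 8

8


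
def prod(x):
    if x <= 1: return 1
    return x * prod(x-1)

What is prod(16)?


prod(16)
= 16 * prod(15)
= 16 * 15 * prod(14)
= 16 * 15 * 14 * prod(13)
= 16 * 15 * 14 * 13 * prod(12)
= 16 * 15 * 14 * 13 * 12 * prod(11)
= 16 * 15 * 14 * 13 * 12 * 11 * prod(10)
= 16 * 15 * 14 * 13 * 12 * 11 * 10 * prod(9)
= 16 * 15 * 14 * 13 * 12 * 11 * 10 * 9 * prod(8)
= 16 * 15 * 14 * 13 * 12 * 11 * 10 * 9 * 8 * prod(7)
= 16 * 15 * 14 * 13 * 12 * 11 * 10 * 9 * 8 * 7 * prod(6)
= 16 * 15 * 14 * 13 * 12 * 11 * 10 * 9 * 8 * 7 * 6 * prod(5)
= 16 * 15 * 14 * 13 * 12 * 11 * 10 * 9 * 8 * 7 * 6 * 5 * prod(4)
= 16 * 15 * 14 * 13 * 12 * 11 * 10 * 9 * 8 * 7 * 6 * 5 * 4 * prod(3)
= 16 * 15 * 14 * 13 * 12 * 11 * 10 * 9 * 8 * 7 * 6 * 5 * 4 * 3 * prod(2)
= 16 * 15 * 14 * 13 * 12 * 11 * 10 * 9 * 8 * 7 * 6 * 5 * 4 * 3 * 2 * prod(1)
= 16 * 15 * 14 * 13 * 12 * 11 * 10 * 9 * 8 * 7 * 6 * 5 * 4 * 3 * 2 * 1
= 20922789888000

20922789888000


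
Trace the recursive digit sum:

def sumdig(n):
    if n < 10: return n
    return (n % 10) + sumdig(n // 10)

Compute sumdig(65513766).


sumdig(65513766) = 6 + sumdig(6551376)
sumdig(6551376) = 6 + sumdig(655137)
sumdig(655137) = 7 + sumdig(65513)
sumdig(65513) = 3 + sumdig(6551)
sumdig(6551) = 1 + sumdig(655)
sumdig(655) = 5 + sumdig(65)
sumdig(65) = 5 + sumdig(6)
sumdig(6) = 6  (base case)
Total: 6 + 6 + 7 + 3 + 1 + 5 + 5 + 6 = 39

39


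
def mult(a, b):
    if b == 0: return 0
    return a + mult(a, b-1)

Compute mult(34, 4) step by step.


mult(34, 4) = 34 + mult(34, 3)
mult(34, 3) = 34 + mult(34, 2)
mult(34, 2) = 34 + mult(34, 1)
mult(34, 1) = 34 + mult(34, 0)
mult(34, 0) = 0  (base case)
Total: 34 + 34 + 34 + 34 + 0 = 136

136


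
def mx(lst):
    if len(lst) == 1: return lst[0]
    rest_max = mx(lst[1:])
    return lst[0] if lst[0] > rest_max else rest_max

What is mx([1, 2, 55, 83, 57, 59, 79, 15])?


mx([1, 2, 55, 83, 57, 59, 79, 15]): compare 1 with mx([2, 55, 83, 57, 59, 79, 15])
mx([2, 55, 83, 57, 59, 79, 15]): compare 2 with mx([55, 83, 57, 59, 79, 15])
mx([55, 83, 57, 59, 79, 15]): compare 55 with mx([83, 57, 59, 79, 15])
mx([83, 57, 59, 79, 15]): compare 83 with mx([57, 59, 79, 15])
mx([57, 59, 79, 15]): compare 57 with mx([59, 79, 15])
mx([59, 79, 15]): compare 59 with mx([79, 15])
mx([79, 15]): compare 79 with mx([15])
mx([15]) = 15  (base case)
Compare 79 with 15 -> 79
Compare 59 with 79 -> 79
Compare 57 with 79 -> 79
Compare 83 with 79 -> 83
Compare 55 with 83 -> 83
Compare 2 with 83 -> 83
Compare 1 with 83 -> 83

83


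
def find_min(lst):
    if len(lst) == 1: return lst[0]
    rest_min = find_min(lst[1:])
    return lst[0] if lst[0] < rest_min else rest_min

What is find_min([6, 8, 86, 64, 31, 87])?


find_min([6, 8, 86, 64, 31, 87]): compare 6 with find_min([8, 86, 64, 31, 87])
find_min([8, 86, 64, 31, 87]): compare 8 with find_min([86, 64, 31, 87])
find_min([86, 64, 31, 87]): compare 86 with find_min([64, 31, 87])
find_min([64, 31, 87]): compare 64 with find_min([31, 87])
find_min([31, 87]): compare 31 with find_min([87])
find_min([87]) = 87  (base case)
Compare 31 with 87 -> 31
Compare 64 with 31 -> 31
Compare 86 with 31 -> 31
Compare 8 with 31 -> 8
Compare 6 with 8 -> 6

6


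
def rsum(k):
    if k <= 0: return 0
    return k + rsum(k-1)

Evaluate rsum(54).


rsum(54)
= 54 + 53 + 52 + 51 + 50 + 49 + 48 + 47 + 46 + 45 + 44 + 43 + 42 + 41 + 40 + 39 + 38 + 37 + 36 + 35 + 34 + 33 + 32 + 31 + 30 + 29 + 28 + 27 + 26 + 25 + 24 + 23 + 22 + 21 + 20 + 19 + 18 + 17 + 16 + 15 + 14 + 13 + 12 + 11 + 10 + 9 + 8 + 7 + 6 + 5 + 4 + 3 + 2 + 1 + rsum(0)
= 54 + 53 + 52 + 51 + 50 + 49 + 48 + 47 + 46 + 45 + 44 + 43 + 42 + 41 + 40 + 39 + 38 + 37 + 36 + 35 + 34 + 33 + 32 + 31 + 30 + 29 + 28 + 27 + 26 + 25 + 24 + 23 + 22 + 21 + 20 + 19 + 18 + 17 + 16 + 15 + 14 + 13 + 12 + 11 + 10 + 9 + 8 + 7 + 6 + 5 + 4 + 3 + 2 + 1 + 0
= 1485

1485


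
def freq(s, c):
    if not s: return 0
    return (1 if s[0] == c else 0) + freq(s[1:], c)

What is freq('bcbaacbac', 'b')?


s[0]='b' == 'b' -> 1
s[0]='c' != 'b' -> 0
s[0]='b' == 'b' -> 1
s[0]='a' != 'b' -> 0
s[0]='a' != 'b' -> 0
s[0]='c' != 'b' -> 0
s[0]='b' == 'b' -> 1
s[0]='a' != 'b' -> 0
s[0]='c' != 'b' -> 0
Sum: 1 + 0 + 1 + 0 + 0 + 0 + 1 + 0 + 0 = 3

3


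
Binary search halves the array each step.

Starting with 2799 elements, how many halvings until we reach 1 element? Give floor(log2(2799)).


2799 / 2 = 1399
1399 / 2 = 699
699 / 2 = 349
349 / 2 = 174
174 / 2 = 87
87 / 2 = 43
43 / 2 = 21
21 / 2 = 10
10 / 2 = 5
5 / 2 = 2
2 / 2 = 1
Reached 1 after 11 halvings

11


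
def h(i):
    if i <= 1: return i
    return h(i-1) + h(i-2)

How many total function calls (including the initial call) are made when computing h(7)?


Let C(n) = total calls for h(n)
C(0) = 1, C(1) = 1
C(2) = 1 + C(1) + C(0) = 1 + 1 + 1 = 3
C(3) = 1 + C(2) + C(1) = 1 + 3 + 1 = 5
C(4) = 1 + C(3) + C(2) = 1 + 5 + 3 = 9
C(5) = 1 + C(4) + C(3) = 1 + 9 + 5 = 15
C(6) = 1 + C(5) + C(4) = 1 + 15 + 9 = 25
C(7) = 1 + C(6) + C(5) = 1 + 25 + 15 = 41

41


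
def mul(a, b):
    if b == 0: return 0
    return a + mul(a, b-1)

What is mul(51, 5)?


mul(51, 5) = 51 + mul(51, 4)
mul(51, 4) = 51 + mul(51, 3)
mul(51, 3) = 51 + mul(51, 2)
mul(51, 2) = 51 + mul(51, 1)
mul(51, 1) = 51 + mul(51, 0)
mul(51, 0) = 0  (base case)
Total: 51 + 51 + 51 + 51 + 51 + 0 = 255

255


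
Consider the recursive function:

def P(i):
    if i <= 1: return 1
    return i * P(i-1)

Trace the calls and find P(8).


P(8)
= 8 * P(7)
= 8 * 7 * P(6)
= 8 * 7 * 6 * P(5)
= 8 * 7 * 6 * 5 * P(4)
= 8 * 7 * 6 * 5 * 4 * P(3)
= 8 * 7 * 6 * 5 * 4 * 3 * P(2)
= 8 * 7 * 6 * 5 * 4 * 3 * 2 * P(1)
= 8 * 7 * 6 * 5 * 4 * 3 * 2 * 1
= 40320

40320


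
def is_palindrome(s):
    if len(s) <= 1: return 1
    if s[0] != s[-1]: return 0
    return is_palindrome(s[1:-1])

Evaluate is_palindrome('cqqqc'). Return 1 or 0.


is_palindrome('cqqqc'): s[0]='c' == s[-1]='c' -> check is_palindrome('qqq')
is_palindrome('qqq'): s[0]='q' == s[-1]='q' -> check is_palindrome('q')
is_palindrome('q'): len <= 1 -> return 1  (base case)
Result: 1 (palindrome)

1


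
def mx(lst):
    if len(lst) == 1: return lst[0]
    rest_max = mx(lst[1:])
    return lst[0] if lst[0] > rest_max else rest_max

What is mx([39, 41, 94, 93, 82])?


mx([39, 41, 94, 93, 82]): compare 39 with mx([41, 94, 93, 82])
mx([41, 94, 93, 82]): compare 41 with mx([94, 93, 82])
mx([94, 93, 82]): compare 94 with mx([93, 82])
mx([93, 82]): compare 93 with mx([82])
mx([82]) = 82  (base case)
Compare 93 with 82 -> 93
Compare 94 with 93 -> 94
Compare 41 with 94 -> 94
Compare 39 with 94 -> 94

94


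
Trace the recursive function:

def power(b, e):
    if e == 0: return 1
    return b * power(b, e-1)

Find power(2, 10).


power(2, 10)
= 2 * power(2, 9)
= 2 * 2 * power(2, 8)
= 2 * 2 * 2 * power(2, 7)
= 2 * 2 * 2 * 2 * power(2, 6)
= 2 * 2 * 2 * 2 * 2 * power(2, 5)
= 2 * 2 * 2 * 2 * 2 * 2 * power(2, 4)
= 2 * 2 * 2 * 2 * 2 * 2 * 2 * power(2, 3)
= 2 * 2 * 2 * 2 * 2 * 2 * 2 * 2 * power(2, 2)
= 2 * 2 * 2 * 2 * 2 * 2 * 2 * 2 * 2 * power(2, 1)
= 2 * 2 * 2 * 2 * 2 * 2 * 2 * 2 * 2 * 2 * power(2, 0)
= 2 * 2 * 2 * 2 * 2 * 2 * 2 * 2 * 2 * 2 * 1
= 1024

1024


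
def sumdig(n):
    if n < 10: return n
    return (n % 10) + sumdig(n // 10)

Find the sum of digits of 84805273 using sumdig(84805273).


sumdig(84805273) = 3 + sumdig(8480527)
sumdig(8480527) = 7 + sumdig(848052)
sumdig(848052) = 2 + sumdig(84805)
sumdig(84805) = 5 + sumdig(8480)
sumdig(8480) = 0 + sumdig(848)
sumdig(848) = 8 + sumdig(84)
sumdig(84) = 4 + sumdig(8)
sumdig(8) = 8  (base case)
Total: 3 + 7 + 2 + 5 + 0 + 8 + 4 + 8 = 37

37


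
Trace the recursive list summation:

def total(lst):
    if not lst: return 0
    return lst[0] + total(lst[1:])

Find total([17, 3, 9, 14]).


total([17, 3, 9, 14]) = 17 + total([3, 9, 14])
total([3, 9, 14]) = 3 + total([9, 14])
total([9, 14]) = 9 + total([14])
total([14]) = 14 + total([])
total([]) = 0  (base case)
Total: 17 + 3 + 9 + 14 + 0 = 43

43


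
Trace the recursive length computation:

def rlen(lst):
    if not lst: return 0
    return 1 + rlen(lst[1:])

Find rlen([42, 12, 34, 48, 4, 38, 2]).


rlen([42, 12, 34, 48, 4, 38, 2]) = 1 + rlen([12, 34, 48, 4, 38, 2])
rlen([12, 34, 48, 4, 38, 2]) = 1 + rlen([34, 48, 4, 38, 2])
rlen([34, 48, 4, 38, 2]) = 1 + rlen([48, 4, 38, 2])
rlen([48, 4, 38, 2]) = 1 + rlen([4, 38, 2])
rlen([4, 38, 2]) = 1 + rlen([38, 2])
rlen([38, 2]) = 1 + rlen([2])
rlen([2]) = 1 + rlen([])
rlen([]) = 0  (base case)
Unwinding: 1 + 1 + 1 + 1 + 1 + 1 + 1 + 0 = 7

7


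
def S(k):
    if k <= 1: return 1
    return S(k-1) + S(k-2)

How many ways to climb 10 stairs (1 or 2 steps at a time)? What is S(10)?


Building up from base cases:
S(0) = 1
S(1) = 1
S(2) = S(1) + S(0) = 1 + 1 = 2
S(3) = S(2) + S(1) = 2 + 1 = 3
S(4) = S(3) + S(2) = 3 + 2 = 5
S(5) = S(4) + S(3) = 5 + 3 = 8
S(6) = S(5) + S(4) = 8 + 5 = 13
S(7) = S(6) + S(5) = 13 + 8 = 21
S(8) = S(7) + S(6) = 21 + 13 = 34
S(9) = S(8) + S(7) = 34 + 21 = 55
S(10) = S(9) + S(8) = 55 + 34 = 89

89


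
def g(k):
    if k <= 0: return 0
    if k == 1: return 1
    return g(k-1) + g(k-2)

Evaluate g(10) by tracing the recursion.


Computing g(10) bottom-up:
g(0) = 0
g(1) = 1
g(2) = g(1) + g(0) = 1 + 0 = 1
g(3) = g(2) + g(1) = 1 + 1 = 2
g(4) = g(3) + g(2) = 2 + 1 = 3
g(5) = g(4) + g(3) = 3 + 2 = 5
g(6) = g(5) + g(4) = 5 + 3 = 8
g(7) = g(6) + g(5) = 8 + 5 = 13
g(8) = g(7) + g(6) = 13 + 8 = 21
g(9) = g(8) + g(7) = 21 + 13 = 34
g(10) = g(9) + g(8) = 34 + 21 = 55

55


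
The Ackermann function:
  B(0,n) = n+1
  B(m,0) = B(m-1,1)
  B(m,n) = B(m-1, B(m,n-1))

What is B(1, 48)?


B(1, 48) = B(0, B(1, 47))
  B(1, 47) = B(0, B(1, 46))
    B(1, 46) = B(0, B(1, 45))
      B(1, 45) = B(0, B(1, 44))
        B(1, 44) = B(0, B(1, 43))
          B(1, 43) = B(0, B(1, 42))
          B(1, 42) = B(0, B(1, 41))
          B(1, 41) = B(0, B(1, 40))
          B(1, 40) = B(0, B(1, 39))
          B(1, 39) = B(0, B(1, 38))
          B(1, 38) = B(0, B(1, 37))
          B(1, 37) = B(0, B(1, 36))
          B(1, 36) = B(0, B(1, 35))
          B(1, 35) = B(0, B(1, 34))
          B(1, 34) = B(0, B(1, 33))
          B(1, 33) = B(0, B(1, 32))
          B(1, 32) = B(0, B(1, 31))
          B(1, 31) = B(0, B(1, 30))
          B(1, 30) = B(0, B(1, 29))
          B(1, 29) = B(0, B(1, 28))
          B(1, 28) = B(0, B(1, 27))
          B(1, 27) = B(0, B(1, 26))
          B(1, 26) = B(0, B(1, 25))
          B(1, 25) = B(0, B(1, 24))
          B(1, 24) = B(0, B(1, 23))
... (trace truncated)
Result: B(1, 48) = 50

50


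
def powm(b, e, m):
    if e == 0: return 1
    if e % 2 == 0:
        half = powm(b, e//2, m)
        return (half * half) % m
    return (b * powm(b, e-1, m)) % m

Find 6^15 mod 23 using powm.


powm(6, 15, 23): e is odd, compute powm(6, 14, 23)
  powm(6, 14, 23): e is even, compute powm(6, 7, 23)
    powm(6, 7, 23): e is odd, compute powm(6, 6, 23)
      powm(6, 6, 23): e is even, compute powm(6, 3, 23)
        powm(6, 3, 23): e is odd, compute powm(6, 2, 23)
          powm(6, 2, 23): e is even, compute powm(6, 1, 23)
          powm(6, 1, 23): e is odd, compute powm(6, 0, 23)
          powm(6, 0, 23) = 1
          (6 * 1) % 23 = 6
          half=6, (6*6) % 23 = 13
        (6 * 13) % 23 = 9
      half=9, (9*9) % 23 = 12
    (6 * 12) % 23 = 3
  half=3, (3*3) % 23 = 9
(6 * 9) % 23 = 8

8


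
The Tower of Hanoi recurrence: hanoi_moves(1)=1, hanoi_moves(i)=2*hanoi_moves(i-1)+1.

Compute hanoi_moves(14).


hanoi_moves(14) = 2 * hanoi_moves(13) + 1
hanoi_moves(13) = 2 * hanoi_moves(12) + 1
hanoi_moves(12) = 2 * hanoi_moves(11) + 1
hanoi_moves(11) = 2 * hanoi_moves(10) + 1
hanoi_moves(10) = 2 * hanoi_moves(9) + 1
hanoi_moves(9) = 2 * hanoi_moves(8) + 1
hanoi_moves(8) = 2 * hanoi_moves(7) + 1
hanoi_moves(7) = 2 * hanoi_moves(6) + 1
hanoi_moves(6) = 2 * hanoi_moves(5) + 1
hanoi_moves(5) = 2 * hanoi_moves(4) + 1
hanoi_moves(4) = 2 * hanoi_moves(3) + 1
hanoi_moves(3) = 2 * hanoi_moves(2) + 1
hanoi_moves(2) = 2 * hanoi_moves(1) + 1
hanoi_moves(1) = 1  (base case)
hanoi_moves(2) = 2 * 1 + 1 = 3
hanoi_moves(3) = 2 * 3 + 1 = 7
hanoi_moves(4) = 2 * 7 + 1 = 15
hanoi_moves(5) = 2 * 15 + 1 = 31
hanoi_moves(6) = 2 * 31 + 1 = 63
hanoi_moves(7) = 2 * 63 + 1 = 127
hanoi_moves(8) = 2 * 127 + 1 = 255
hanoi_moves(9) = 2 * 255 + 1 = 511
hanoi_moves(10) = 2 * 511 + 1 = 1023
hanoi_moves(11) = 2 * 1023 + 1 = 2047
hanoi_moves(12) = 2 * 2047 + 1 = 4095
hanoi_moves(13) = 2 * 4095 + 1 = 8191
hanoi_moves(14) = 2 * 8191 + 1 = 16383

16383


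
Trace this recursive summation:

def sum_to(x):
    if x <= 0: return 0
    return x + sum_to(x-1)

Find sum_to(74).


sum_to(74)
= 74 + 73 + 72 + 71 + 70 + 69 + 68 + 67 + 66 + 65 + 64 + 63 + 62 + 61 + 60 + 59 + 58 + 57 + 56 + 55 + 54 + 53 + 52 + 51 + 50 + 49 + 48 + 47 + 46 + 45 + 44 + 43 + 42 + 41 + 40 + 39 + 38 + 37 + 36 + 35 + 34 + 33 + 32 + 31 + 30 + 29 + 28 + 27 + 26 + 25 + 24 + 23 + 22 + 21 + 20 + 19 + 18 + 17 + 16 + 15 + 14 + 13 + 12 + 11 + 10 + 9 + 8 + 7 + 6 + 5 + 4 + 3 + 2 + 1 + sum_to(0)
= 74 + 73 + 72 + 71 + 70 + 69 + 68 + 67 + 66 + 65 + 64 + 63 + 62 + 61 + 60 + 59 + 58 + 57 + 56 + 55 + 54 + 53 + 52 + 51 + 50 + 49 + 48 + 47 + 46 + 45 + 44 + 43 + 42 + 41 + 40 + 39 + 38 + 37 + 36 + 35 + 34 + 33 + 32 + 31 + 30 + 29 + 28 + 27 + 26 + 25 + 24 + 23 + 22 + 21 + 20 + 19 + 18 + 17 + 16 + 15 + 14 + 13 + 12 + 11 + 10 + 9 + 8 + 7 + 6 + 5 + 4 + 3 + 2 + 1 + 0
= 2775

2775


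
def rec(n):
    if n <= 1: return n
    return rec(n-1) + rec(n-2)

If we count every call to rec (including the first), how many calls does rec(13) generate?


Let C(n) = total calls for rec(n)
C(0) = 1, C(1) = 1
C(2) = 1 + C(1) + C(0) = 1 + 1 + 1 = 3
C(3) = 1 + C(2) + C(1) = 1 + 3 + 1 = 5
C(4) = 1 + C(3) + C(2) = 1 + 5 + 3 = 9
C(5) = 1 + C(4) + C(3) = 1 + 9 + 5 = 15
C(6) = 1 + C(5) + C(4) = 1 + 15 + 9 = 25
C(7) = 1 + C(6) + C(5) = 1 + 25 + 15 = 41
C(8) = 1 + C(7) + C(6) = 1 + 41 + 25 = 67
C(9) = 1 + C(8) + C(7) = 1 + 67 + 41 = 109
C(10) = 1 + C(9) + C(8) = 1 + 109 + 67 = 177
C(11) = 1 + C(10) + C(9) = 1 + 177 + 109 = 287
C(12) = 1 + C(11) + C(10) = 1 + 287 + 177 = 465
C(13) = 1 + C(12) + C(11) = 1 + 465 + 287 = 753

753


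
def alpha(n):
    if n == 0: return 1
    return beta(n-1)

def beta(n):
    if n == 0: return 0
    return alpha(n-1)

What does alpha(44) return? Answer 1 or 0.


alpha(44) = beta(43)
beta(43) = alpha(42)
alpha(42) = beta(41)
beta(41) = alpha(40)
alpha(40) = beta(39)
beta(39) = alpha(38)
alpha(38) = beta(37)
beta(37) = alpha(36)
alpha(36) = beta(35)
beta(35) = alpha(34)
alpha(34) = beta(33)
beta(33) = alpha(32)
alpha(32) = beta(31)
beta(31) = alpha(30)
alpha(30) = beta(29)
beta(29) = alpha(28)
alpha(28) = beta(27)
beta(27) = alpha(26)
alpha(26) = beta(25)
beta(25) = alpha(24)
alpha(24) = beta(23)
beta(23) = alpha(22)
alpha(22) = beta(21)
beta(21) = alpha(20)
alpha(20) = beta(19)
beta(19) = alpha(18)
alpha(18) = beta(17)
beta(17) = alpha(16)
alpha(16) = beta(15)
beta(15) = alpha(14)
alpha(14) = beta(13)
beta(13) = alpha(12)
alpha(12) = beta(11)
beta(11) = alpha(10)
alpha(10) = beta(9)
beta(9) = alpha(8)
alpha(8) = beta(7)
beta(7) = alpha(6)
alpha(6) = beta(5)
beta(5) = alpha(4)
alpha(4) = beta(3)
beta(3) = alpha(2)
alpha(2) = beta(1)
beta(1) = alpha(0)
alpha(0) = 1  (base case)
Result: 1

1
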